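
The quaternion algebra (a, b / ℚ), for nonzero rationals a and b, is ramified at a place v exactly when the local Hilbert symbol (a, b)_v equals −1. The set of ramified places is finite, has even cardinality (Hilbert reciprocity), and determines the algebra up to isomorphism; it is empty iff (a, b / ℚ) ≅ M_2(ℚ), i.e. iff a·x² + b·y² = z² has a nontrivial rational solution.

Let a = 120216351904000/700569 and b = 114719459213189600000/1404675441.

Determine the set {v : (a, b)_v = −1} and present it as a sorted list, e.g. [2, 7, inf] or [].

(a, b) ≡ (38665, 83435) mod (ℚ^×)²; places V = {2, 3, 5, 7, 11, 13, 17, 19, 31, 37, 41, ∞}.
(a,b)_∞: sgn(38665)=+, sgn(83435)=+, so +1.
(a,b)_19: α=1, u≡12; β=2, v≡11 (mod 19); (12|19)=-1, (11|19)=+1; sign (−1)^0·-1^2·+1^1 = +1.
(a,b)_11: α=1, u≡6; β=1, v≡10 (mod 11); (6|11)=-1, (10|11)=-1; sign (−1)^1·-1^1·-1^1 = -1.
(a,b)_7: α=0, u≡1; β=2, v≡2 (mod 7); (1|7)=+1, (2|7)=+1; sign (−1)^0·+1^2·+1^0 = +1.
(a,b)_3: α=-6, u≡1; β=-2, v≡2 (mod 3); (1|3)=+1, (2|3)=-1; sign (−1)^0·+1^-2·-1^-6 = +1.
(a,b)_41: α=2, u≡8; β=3, v≡13 (mod 41); (8|41)=+1, (13|41)=-1; sign (−1)^0·+1^3·-1^2 = +1.
(a,b)_31: α=-2, u≡25; β=-4, v≡28 (mod 31); (25|31)=+1, (28|31)=+1; sign (−1)^0·+1^-4·+1^-2 = +1.
(a,b)_13: α=0, u≡12; β=-2, v≡4 (mod 13); (12|13)=+1, (4|13)=+1; sign (−1)^0·+1^-2·+1^0 = +1.
(a,b)_5: α=3, u≡3; β=5, v≡2 (mod 5); (3|5)=-1, (2|5)=-1; sign (−1)^0·-1^5·-1^3 = +1.
(a,b)_17: α=2, u≡10; β=2, v≡15 (mod 17); (10|17)=-1, (15|17)=+1; sign (−1)^0·-1^2·+1^2 = +1.
(a,b)_37: α=1, u≡21; β=1, v≡18 (mod 37); (21|37)=+1, (18|37)=-1; sign (−1)^0·+1^1·-1^1 = -1.
(a,b)_2: α=8, β=8; u≡1, v≡3 (mod 8); ε(u)ε(v)=0·1, αω(v)=8·1, βω(u)=8·0; sum ≡ 0  ⇒  +1.
Ram(38665, 83435) = {11, 37}; no ℚ_11-point on the conic.

[11, 37]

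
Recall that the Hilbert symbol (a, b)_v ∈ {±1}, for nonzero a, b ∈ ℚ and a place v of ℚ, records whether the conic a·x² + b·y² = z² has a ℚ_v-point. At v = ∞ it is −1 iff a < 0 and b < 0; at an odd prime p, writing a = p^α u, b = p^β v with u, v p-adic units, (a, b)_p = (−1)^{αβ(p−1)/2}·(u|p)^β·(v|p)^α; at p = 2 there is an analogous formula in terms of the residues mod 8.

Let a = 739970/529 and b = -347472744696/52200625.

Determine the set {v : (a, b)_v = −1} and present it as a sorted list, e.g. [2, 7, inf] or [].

[7, 11]

(a, b) ≡ (770, -14) mod (ℚ^×)²; places V = {2, 3, 5, 7, 11, 17, 23, 31, ∞}.
(a,b)_11: α=1, u≡5; β=4, v≡10 (mod 11); (5|11)=+1, (10|11)=-1; sign (−1)^0·+1^4·-1^1 = -1.
(a,b)_23: α=-2, u≡14; β=0, v≡18 (mod 23); (14|23)=-1, (18|23)=+1; sign (−1)^0·-1^0·+1^-2 = +1.
(a,b)_3: α=0, u≡2; β=2, v≡1 (mod 3); (2|3)=-1, (1|3)=+1; sign (−1)^0·-1^2·+1^0 = +1.
(a,b)_31: α=2, u≡13; β=2, v≡17 (mod 31); (13|31)=-1, (17|31)=-1; sign (−1)^0·-1^2·-1^2 = +1.
(a,b)_17: α=0, u≡14; β=-4, v≡6 (mod 17); (14|17)=-1, (6|17)=-1; sign (−1)^0·-1^-4·-1^0 = +1.
(a,b)_∞: sgn(770)=+, sgn(-14)=−, so +1.
(a,b)_5: α=1, u≡1; β=-4, v≡4 (mod 5); (1|5)=+1, (4|5)=+1; sign (−1)^0·+1^-4·+1^1 = +1.
(a,b)_7: α=1, u≡6; β=3, v≡5 (mod 7); (6|7)=-1, (5|7)=-1; sign (−1)^1·-1^3·-1^1 = -1.
(a,b)_2: α=1, β=3; u≡1, v≡1 (mod 8); ε(u)ε(v)=0·0, αω(v)=1·0, βω(u)=3·0; sum ≡ 0  ⇒  +1.
Ram(770, -14) = {7, 11}; no ℚ_7-point on the conic.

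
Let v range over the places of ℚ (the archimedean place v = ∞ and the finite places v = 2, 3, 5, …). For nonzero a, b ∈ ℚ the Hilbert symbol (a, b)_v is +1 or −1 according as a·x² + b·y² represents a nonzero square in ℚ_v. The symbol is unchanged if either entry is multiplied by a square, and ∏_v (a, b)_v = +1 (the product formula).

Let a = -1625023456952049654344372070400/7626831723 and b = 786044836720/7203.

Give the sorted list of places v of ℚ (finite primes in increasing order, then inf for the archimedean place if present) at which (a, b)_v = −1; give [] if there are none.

Mod squares: a ≡ -16302, b ≡ 165. Check v ∈ {∞, 2, 3, 5, 7, 11, 13, 19}.
v=19: a=19^5·(≡9), b=19^2·(≡10) mod 19; (9|19)=+1, (10|19)=-1; (−1)^{5·2·9}·(+1)^2·(-1)^5 = -1.
v=5: a=5^2·(≡3), b=5^1·(≡3) mod 5; (3|5)=-1, (3|5)=-1; (−1)^{2·1·2}·(-1)^1·(-1)^2 = -1.
v=7: a=7^-10·(≡4), b=7^-4·(≡1) mod 7; (4|7)=+1, (1|7)=+1; (−1)^{-10·-4·3}·(+1)^-4·(+1)^-10 = +1.
v=2: v_2(a)=11, v_2(b)=4; units ≡ 1, 5 (mod 8); ε·ε+αω+βω = 0·0+11·1+4·0 ≡ 1  ⇒  (a,b)_2 = -1.
v=11: a=11^13·(≡1), b=11^5·(≡1) mod 11; (1|11)=+1, (1|11)=+1; (−1)^{13·5·5}·(+1)^5·(+1)^13 = -1.
v=∞: -16302 < 0 and 165 > 0  ⇒  (a,b)_∞ = +1.
v=3: a=3^-3·(≡2), b=3^-1·(≡1) mod 3; (2|3)=-1, (1|3)=+1; (−1)^{-3·-1·1}·(-1)^-1·(+1)^-3 = +1.
v=13: a=13^5·(≡6), b=13^2·(≡10) mod 13; (6|13)=-1, (10|13)=+1; (−1)^{5·2·6}·(-1)^2·(+1)^5 = +1.
(-16302, 165 / ℚ) ramifies at {2, 5, 11, 19}: a division algebra.

[2, 5, 11, 19]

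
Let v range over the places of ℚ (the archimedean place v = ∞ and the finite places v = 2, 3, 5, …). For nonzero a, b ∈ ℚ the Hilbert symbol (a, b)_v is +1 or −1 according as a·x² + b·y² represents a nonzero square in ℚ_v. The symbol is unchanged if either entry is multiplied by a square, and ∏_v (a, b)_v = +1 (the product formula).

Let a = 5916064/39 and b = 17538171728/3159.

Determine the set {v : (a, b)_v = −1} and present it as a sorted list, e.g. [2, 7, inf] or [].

[7, 13]

(a, b) ≡ (6006, 3003) mod (ℚ^×)²; places V = {2, 3, 7, 11, 13, ∞}.
(a,b)_∞: sgn(6006)=+, sgn(3003)=+, so +1.
(a,b)_3: α=-1, u≡1; β=-5, v≡2 (mod 3); (1|3)=+1, (2|3)=-1; sign (−1)^1·+1^-5·-1^-1 = +1.
(a,b)_2: α=5, β=4; u≡3, v≡3 (mod 8); ε(u)ε(v)=1·1, αω(v)=5·1, βω(u)=4·1; sum ≡ 0  ⇒  +1.
(a,b)_7: α=5, u≡4; β=7, v≡1 (mod 7); (4|7)=+1, (1|7)=+1; sign (−1)^1·+1^7·+1^5 = -1.
(a,b)_13: α=-1, u≡8; β=-1, v≡10 (mod 13); (8|13)=-1, (10|13)=+1; sign (−1)^0·-1^-1·+1^-1 = -1.
(a,b)_11: α=1, u≡2; β=3, v≡4 (mod 11); (2|11)=-1, (4|11)=+1; sign (−1)^1·-1^3·+1^1 = +1.
(6006, 3003 / ℚ) ramifies at {7, 13}: a division algebra.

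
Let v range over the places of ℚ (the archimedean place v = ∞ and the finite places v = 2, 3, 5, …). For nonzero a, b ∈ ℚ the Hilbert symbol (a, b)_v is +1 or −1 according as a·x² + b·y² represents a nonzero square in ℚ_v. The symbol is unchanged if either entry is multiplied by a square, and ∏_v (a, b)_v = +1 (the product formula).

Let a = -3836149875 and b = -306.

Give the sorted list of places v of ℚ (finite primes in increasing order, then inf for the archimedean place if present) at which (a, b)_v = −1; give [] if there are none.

[2, 3, 17, inf]

(a, b) ≡ (-6555, -34) mod (ℚ^×)²; places V = {2, 3, 5, 17, 19, 23, ∞}.
(a,b)_5: α=3, u≡1; β=0, v≡4 (mod 5); (1|5)=+1, (4|5)=+1; sign (−1)^0·+1^0·+1^3 = +1.
(a,b)_19: α=1, u≡1; β=0, v≡17 (mod 19); (1|19)=+1, (17|19)=+1; sign (−1)^0·+1^0·+1^1 = +1.
(a,b)_∞: sgn(-6555)=−, sgn(-34)=−, so -1.
(a,b)_3: α=5, u≡2; β=2, v≡2 (mod 3); (2|3)=-1, (2|3)=-1; sign (−1)^0·-1^2·-1^5 = -1.
(a,b)_23: α=1, u≡21; β=0, v≡16 (mod 23); (21|23)=-1, (16|23)=+1; sign (−1)^0·-1^0·+1^1 = +1.
(a,b)_2: α=0, β=1; u≡5, v≡7 (mod 8); ε(u)ε(v)=0·1, αω(v)=0·0, βω(u)=1·1; sum ≡ 1  ⇒  -1.
(a,b)_17: α=2, u≡14; β=1, v≡16 (mod 17); (14|17)=-1, (16|17)=+1; sign (−1)^0·-1^1·+1^2 = -1.
Ram(-6555, -34) = {2, 3, 17, ∞}; no ℚ_2-point on the conic.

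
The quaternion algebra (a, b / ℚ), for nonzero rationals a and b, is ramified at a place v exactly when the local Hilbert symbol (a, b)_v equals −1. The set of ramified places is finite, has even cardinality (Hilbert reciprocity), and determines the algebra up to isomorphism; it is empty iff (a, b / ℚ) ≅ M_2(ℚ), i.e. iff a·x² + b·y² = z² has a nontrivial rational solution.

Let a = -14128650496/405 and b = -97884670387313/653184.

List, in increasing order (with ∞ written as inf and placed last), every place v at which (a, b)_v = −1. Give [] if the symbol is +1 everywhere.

[2, 5, 17, inf]

(a, b) ≡ (-5, -238) mod (ℚ^×)²; places V = {2, 3, 5, 7, 17, 19, 23, ∞}.
(a,b)_23: α=2, u≡8; β=2, v≡14 (mod 23); (8|23)=+1, (14|23)=-1; sign (−1)^0·+1^2·-1^2 = +1.
(a,b)_17: α=2, u≡14; β=5, v≡7 (mod 17); (14|17)=-1, (7|17)=-1; sign (−1)^0·-1^5·-1^2 = -1.
(a,b)_3: α=-4, u≡1; β=-6, v≡2 (mod 3); (1|3)=+1, (2|3)=-1; sign (−1)^0·+1^-6·-1^-4 = +1.
(a,b)_∞: sgn(-5)=−, sgn(-238)=−, so -1.
(a,b)_5: α=-1, u≡4; β=0, v≡3 (mod 5); (4|5)=+1, (3|5)=-1; sign (−1)^0·+1^0·-1^-1 = -1.
(a,b)_2: α=8, β=-7; u≡3, v≡1 (mod 8); ε(u)ε(v)=1·0, αω(v)=8·0, βω(u)=-7·1; sum ≡ 1  ⇒  -1.
(a,b)_7: α=0, u≡2; β=-1, v≡1 (mod 7); (2|7)=+1, (1|7)=+1; sign (−1)^0·+1^-1·+1^0 = +1.
(a,b)_19: α=2, u≡18; β=4, v≡9 (mod 19); (18|19)=-1, (9|19)=+1; sign (−1)^0·-1^4·+1^2 = +1.
Ram(-5, -238) = {2, 5, 17, ∞}; no ℚ_2-point on the conic.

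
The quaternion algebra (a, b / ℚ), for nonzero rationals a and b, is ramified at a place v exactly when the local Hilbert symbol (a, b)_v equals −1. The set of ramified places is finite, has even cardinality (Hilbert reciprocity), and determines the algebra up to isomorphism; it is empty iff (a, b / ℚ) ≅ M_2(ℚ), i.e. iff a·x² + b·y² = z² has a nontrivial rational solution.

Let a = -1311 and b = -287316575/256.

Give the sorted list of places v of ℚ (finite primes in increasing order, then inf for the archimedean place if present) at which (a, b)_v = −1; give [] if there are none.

[7, 13, 19, inf]

(a, b) ≡ (-1311, -39767) mod (ℚ^×)²; places V = {2, 3, 5, 7, 13, 17, 19, 23, ∞}.
(a,b)_5: α=0, u≡4; β=2, v≡2 (mod 5); (4|5)=+1, (2|5)=-1; sign (−1)^0·+1^2·-1^0 = +1.
(a,b)_∞: sgn(-1311)=−, sgn(-39767)=−, so -1.
(a,b)_23: α=1, u≡12; β=1, v≡19 (mod 23); (12|23)=+1, (19|23)=-1; sign (−1)^1·+1^1·-1^1 = +1.
(a,b)_7: α=0, u≡5; β=1, v≡6 (mod 7); (5|7)=-1, (6|7)=-1; sign (−1)^0·-1^1·-1^0 = -1.
(a,b)_3: α=1, u≡1; β=0, v≡1 (mod 3); (1|3)=+1, (1|3)=+1; sign (−1)^0·+1^0·+1^1 = +1.
(a,b)_2: α=0, β=-8; u≡1, v≡1 (mod 8); ε(u)ε(v)=0·0, αω(v)=0·0, βω(u)=-8·0; sum ≡ 0  ⇒  +1.
(a,b)_13: α=0, u≡2; β=1, v≡10 (mod 13); (2|13)=-1, (10|13)=+1; sign (−1)^0·-1^1·+1^0 = -1.
(a,b)_17: α=0, u≡15; β=2, v≡2 (mod 17); (15|17)=+1, (2|17)=+1; sign (−1)^0·+1^2·+1^0 = +1.
(a,b)_19: α=1, u≡7; β=1, v≡11 (mod 19); (7|19)=+1, (11|19)=+1; sign (−1)^1·+1^1·+1^1 = -1.
|Ram(-1311, -39767)| = 4, even; anisotropic at {7, 13, 19, ∞}.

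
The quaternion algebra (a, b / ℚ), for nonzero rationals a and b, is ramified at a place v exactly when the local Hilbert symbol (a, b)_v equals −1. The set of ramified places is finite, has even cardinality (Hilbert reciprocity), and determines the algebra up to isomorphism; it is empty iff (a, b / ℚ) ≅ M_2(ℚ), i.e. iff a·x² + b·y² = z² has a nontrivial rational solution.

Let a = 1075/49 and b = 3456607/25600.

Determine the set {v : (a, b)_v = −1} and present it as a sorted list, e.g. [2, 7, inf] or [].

[2, 11]

Mod squares: a ≡ 43, b ≡ 583. Check v ∈ {∞, 2, 5, 7, 11, 43, 53}.
v=2: v_2(a)=0, v_2(b)=-10; units ≡ 3, 7 (mod 8); ε·ε+αω+βω = 1·1+0·0+-10·1 ≡ 1  ⇒  (a,b)_2 = -1.
v=43: a=43^1·(≡40), b=43^0·(≡35) mod 43; (40|43)=+1, (35|43)=+1; (−1)^{1·0·21}·(+1)^0·(+1)^1 = +1.
v=5: a=5^2·(≡2), b=5^-2·(≡3) mod 5; (2|5)=-1, (3|5)=-1; (−1)^{2·-2·2}·(-1)^-2·(-1)^2 = +1.
v=11: a=11^0·(≡6), b=11^3·(≡4) mod 11; (6|11)=-1, (4|11)=+1; (−1)^{0·3·5}·(-1)^3·(+1)^0 = -1.
v=7: a=7^-2·(≡4), b=7^2·(≡4) mod 7; (4|7)=+1, (4|7)=+1; (−1)^{-2·2·3}·(+1)^2·(+1)^-2 = +1.
v=∞: 43 > 0 and 583 > 0  ⇒  (a,b)_∞ = +1.
v=53: a=53^0·(≡36), b=53^1·(≡29) mod 53; (36|53)=+1, (29|53)=+1; (−1)^{0·1·26}·(+1)^1·(+1)^0 = +1.
Ram(43, 583) = {2, 11}; no ℚ_2-point on the conic.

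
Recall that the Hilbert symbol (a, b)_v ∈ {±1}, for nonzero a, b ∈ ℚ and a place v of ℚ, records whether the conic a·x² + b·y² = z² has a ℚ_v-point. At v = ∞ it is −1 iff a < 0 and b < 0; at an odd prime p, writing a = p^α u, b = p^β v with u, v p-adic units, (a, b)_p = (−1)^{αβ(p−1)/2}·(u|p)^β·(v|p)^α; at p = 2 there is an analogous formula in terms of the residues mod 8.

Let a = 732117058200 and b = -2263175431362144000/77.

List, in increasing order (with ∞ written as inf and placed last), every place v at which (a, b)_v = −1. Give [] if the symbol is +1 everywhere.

(a, b) ≡ (9222, -1155) mod (ℚ^×)²; places V = {2, 3, 5, 7, 11, 13, 29, 53, ∞}.
(a,b)_5: α=2, u≡3; β=3, v≡4 (mod 5); (3|5)=-1, (4|5)=+1; sign (−1)^0·-1^3·+1^2 = -1.
(a,b)_13: α=0, u≡8; β=2, v≡8 (mod 13); (8|13)=-1, (8|13)=-1; sign (−1)^0·-1^2·-1^0 = +1.
(a,b)_53: α=1, u≡10; β=2, v≡7 (mod 53); (10|53)=+1, (7|53)=+1; sign (−1)^0·+1^2·+1^1 = +1.
(a,b)_11: α=2, u≡9; β=-1, v≡5 (mod 11); (9|11)=+1, (5|11)=+1; sign (−1)^0·+1^-1·+1^2 = +1.
(a,b)_∞: sgn(9222)=+, sgn(-1155)=−, so +1.
(a,b)_7: α=0, u≡3; β=-1, v≡3 (mod 7); (3|7)=-1, (3|7)=-1; sign (−1)^0·-1^-1·-1^0 = -1.
(a,b)_2: α=3, β=8; u≡3, v≡5 (mod 8); ε(u)ε(v)=1·0, αω(v)=3·1, βω(u)=8·1; sum ≡ 1  ⇒  -1.
(a,b)_29: α=1, u≡9; β=2, v≡13 (mod 29); (9|29)=+1, (13|29)=+1; sign (−1)^0·+1^2·+1^1 = +1.
(a,b)_3: α=9, u≡2; β=11, v≡2 (mod 3); (2|3)=-1, (2|3)=-1; sign (−1)^1·-1^11·-1^9 = -1.
(9222, -1155 / ℚ) ramifies at {2, 3, 5, 7}: a division algebra.

[2, 3, 5, 7]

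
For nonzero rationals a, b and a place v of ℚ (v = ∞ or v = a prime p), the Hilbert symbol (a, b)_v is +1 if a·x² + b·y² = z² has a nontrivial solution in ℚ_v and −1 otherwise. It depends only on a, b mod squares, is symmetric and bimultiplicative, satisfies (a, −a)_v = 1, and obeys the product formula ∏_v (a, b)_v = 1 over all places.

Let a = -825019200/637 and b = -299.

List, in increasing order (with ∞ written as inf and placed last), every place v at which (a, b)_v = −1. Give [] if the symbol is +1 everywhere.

(a, b) ≡ (-744809, -299) mod (ℚ^×)²; places V = {2, 3, 5, 7, 13, 23, 47, 53, ∞}.
(a,b)_2: α=6, β=0; u≡7, v≡5 (mod 8); ε(u)ε(v)=1·0, αω(v)=6·1, βω(u)=0·0; sum ≡ 0  ⇒  +1.
(a,b)_∞: sgn(-744809)=−, sgn(-299)=−, so -1.
(a,b)_47: α=1, u≡31; β=0, v≡30 (mod 47); (31|47)=-1, (30|47)=-1; sign (−1)^0·-1^0·-1^1 = -1.
(a,b)_7: α=-2, u≡5; β=0, v≡2 (mod 7); (5|7)=-1, (2|7)=+1; sign (−1)^0·-1^0·+1^-2 = +1.
(a,b)_53: α=1, u≡18; β=0, v≡19 (mod 53); (18|53)=-1, (19|53)=-1; sign (−1)^0·-1^0·-1^1 = -1.
(a,b)_23: α=1, u≡2; β=1, v≡10 (mod 23); (2|23)=+1, (10|23)=-1; sign (−1)^1·+1^1·-1^1 = +1.
(a,b)_13: α=-1, u≡6; β=1, v≡3 (mod 13); (6|13)=-1, (3|13)=+1; sign (−1)^0·-1^1·+1^-1 = -1.
(a,b)_3: α=2, u≡1; β=0, v≡1 (mod 3); (1|3)=+1, (1|3)=+1; sign (−1)^0·+1^0·+1^2 = +1.
(a,b)_5: α=2, u≡1; β=0, v≡1 (mod 5); (1|5)=+1, (1|5)=+1; sign (−1)^0·+1^0·+1^2 = +1.
Ram(-744809, -299) = {13, 47, 53, ∞}; no ℚ_13-point on the conic.

[13, 47, 53, inf]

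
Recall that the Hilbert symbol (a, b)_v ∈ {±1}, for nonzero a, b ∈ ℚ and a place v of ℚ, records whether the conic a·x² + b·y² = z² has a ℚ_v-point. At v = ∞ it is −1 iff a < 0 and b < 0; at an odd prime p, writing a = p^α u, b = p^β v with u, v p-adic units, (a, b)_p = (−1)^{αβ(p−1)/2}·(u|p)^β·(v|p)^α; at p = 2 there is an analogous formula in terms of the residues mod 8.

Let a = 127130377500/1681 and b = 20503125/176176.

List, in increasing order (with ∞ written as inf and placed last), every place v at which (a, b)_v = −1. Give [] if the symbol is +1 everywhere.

(a, b) ≡ (399, 455) mod (ℚ^×)²; places V = {2, 3, 5, 7, 11, 13, 17, 19, 41, ∞}.
(a,b)_∞: sgn(399)=+, sgn(455)=+, so +1.
(a,b)_3: α=3, u≡1; β=8, v≡2 (mod 3); (1|3)=+1, (2|3)=-1; sign (−1)^0·+1^8·-1^3 = -1.
(a,b)_7: α=3, u≡4; β=-1, v≡2 (mod 7); (4|7)=+1, (2|7)=+1; sign (−1)^1·+1^-1·+1^3 = -1.
(a,b)_19: α=1, u≡18; β=0, v≡2 (mod 19); (18|19)=-1, (2|19)=-1; sign (−1)^0·-1^0·-1^1 = -1.
(a,b)_17: α=2, u≡4; β=0, v≡4 (mod 17); (4|17)=+1, (4|17)=+1; sign (−1)^0·+1^0·+1^2 = +1.
(a,b)_2: α=2, β=-4; u≡7, v≡7 (mod 8); ε(u)ε(v)=1·1, αω(v)=2·0, βω(u)=-4·0; sum ≡ 1  ⇒  -1.
(a,b)_13: α=0, u≡12; β=-1, v≡1 (mod 13); (12|13)=+1, (1|13)=+1; sign (−1)^0·+1^-1·+1^0 = +1.
(a,b)_11: α=0, u≡3; β=-2, v≡4 (mod 11); (3|11)=+1, (4|11)=+1; sign (−1)^0·+1^-2·+1^0 = +1.
(a,b)_5: α=4, u≡4; β=5, v≡1 (mod 5); (4|5)=+1, (1|5)=+1; sign (−1)^0·+1^5·+1^4 = +1.
(a,b)_41: α=-2, u≡26; β=0, v≡32 (mod 41); (26|41)=-1, (32|41)=+1; sign (−1)^0·-1^0·+1^-2 = +1.
(399, 455 / ℚ) ramifies at {2, 3, 7, 19}: a division algebra.

[2, 3, 7, 19]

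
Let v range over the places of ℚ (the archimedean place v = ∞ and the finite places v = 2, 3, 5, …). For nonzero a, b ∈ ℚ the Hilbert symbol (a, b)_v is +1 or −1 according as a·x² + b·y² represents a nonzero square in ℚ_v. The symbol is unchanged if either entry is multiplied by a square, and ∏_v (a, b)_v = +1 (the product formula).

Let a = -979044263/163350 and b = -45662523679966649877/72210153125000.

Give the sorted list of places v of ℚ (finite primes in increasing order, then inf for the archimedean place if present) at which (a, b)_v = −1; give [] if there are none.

[2, inf]

(a, b) ≡ (-3162, -186) mod (ℚ^×)²; places V = {2, 3, 5, 11, 17, 19, 23, 29, 31, 47, ∞}.
(a,b)_17: α=1, u≡8; β=4, v≡9 (mod 17); (8|17)=+1, (9|17)=+1; sign (−1)^0·+1^4·+1^1 = +1.
(a,b)_3: α=-3, u≡2; β=3, v≡1 (mod 3); (2|3)=-1, (1|3)=+1; sign (−1)^1·-1^3·+1^-3 = +1.
(a,b)_47: α=2, u≡2; β=0, v≡34 (mod 47); (2|47)=+1, (34|47)=+1; sign (−1)^0·+1^0·+1^2 = +1.
(a,b)_23: α=0, u≡18; β=-2, v≡15 (mod 23); (18|23)=+1, (15|23)=-1; sign (−1)^0·+1^-2·-1^0 = +1.
(a,b)_∞: sgn(-3162)=−, sgn(-186)=−, so -1.
(a,b)_31: α=1, u≡21; β=5, v≡8 (mod 31); (21|31)=-1, (8|31)=+1; sign (−1)^1·-1^5·+1^1 = +1.
(a,b)_19: α=0, u≡7; β=-2, v≡1 (mod 19); (7|19)=+1, (1|19)=+1; sign (−1)^0·+1^-2·+1^0 = +1.
(a,b)_29: α=2, u≡16; β=4, v≡15 (mod 29); (16|29)=+1, (15|29)=-1; sign (−1)^0·+1^4·-1^2 = +1.
(a,b)_5: α=-2, u≡3; β=-8, v≡4 (mod 5); (3|5)=-1, (4|5)=+1; sign (−1)^0·-1^-8·+1^-2 = +1.
(a,b)_2: α=-1, β=-3; u≡3, v≡3 (mod 8); ε(u)ε(v)=1·1, αω(v)=-1·1, βω(u)=-3·1; sum ≡ 1  ⇒  -1.
(a,b)_11: α=-2, u≡7; β=-2, v≡4 (mod 11); (7|11)=-1, (4|11)=+1; sign (−1)^0·-1^-2·+1^-2 = +1.
(-3162, -186 / ℚ) ramifies at {2, ∞}: a division algebra.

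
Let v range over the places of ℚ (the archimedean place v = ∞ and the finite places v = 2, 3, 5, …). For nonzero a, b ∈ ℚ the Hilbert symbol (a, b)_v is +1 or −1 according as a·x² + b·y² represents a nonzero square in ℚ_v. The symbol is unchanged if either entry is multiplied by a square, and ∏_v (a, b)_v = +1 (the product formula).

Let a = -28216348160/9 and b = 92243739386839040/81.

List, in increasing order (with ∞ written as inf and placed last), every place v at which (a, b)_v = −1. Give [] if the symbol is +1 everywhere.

Mod squares: a ≡ -110, b ≡ 10010. Check v ∈ {∞, 2, 3, 5, 7, 11, 13}.
v=∞: -110 < 0 and 10010 > 0  ⇒  (a,b)_∞ = +1.
v=3: a=3^-2·(≡1), b=3^-4·(≡2) mod 3; (1|3)=+1, (2|3)=-1; (−1)^{-2·-4·1}·(+1)^-4·(-1)^-2 = +1.
v=11: a=11^3·(≡3), b=11^5·(≡7) mod 11; (3|11)=+1, (7|11)=-1; (−1)^{3·5·5}·(+1)^5·(-1)^3 = +1.
v=13: a=13^2·(≡7), b=13^1·(≡12) mod 13; (7|13)=-1, (12|13)=+1; (−1)^{2·1·6}·(-1)^1·(+1)^2 = -1.
v=2: v_2(a)=9, v_2(b)=19; units ≡ 1, 5 (mod 8); ε·ε+αω+βω = 0·0+9·1+19·0 ≡ 1  ⇒  (a,b)_2 = -1.
v=7: a=7^2·(≡1), b=7^5·(≡2) mod 7; (1|7)=+1, (2|7)=+1; (−1)^{2·5·3}·(+1)^5·(+1)^2 = +1.
v=5: a=5^1·(≡2), b=5^1·(≡3) mod 5; (2|5)=-1, (3|5)=-1; (−1)^{1·1·2}·(-1)^1·(-1)^1 = +1.
(-110, 10010 / ℚ) ramifies at {2, 13}: a division algebra.

[2, 13]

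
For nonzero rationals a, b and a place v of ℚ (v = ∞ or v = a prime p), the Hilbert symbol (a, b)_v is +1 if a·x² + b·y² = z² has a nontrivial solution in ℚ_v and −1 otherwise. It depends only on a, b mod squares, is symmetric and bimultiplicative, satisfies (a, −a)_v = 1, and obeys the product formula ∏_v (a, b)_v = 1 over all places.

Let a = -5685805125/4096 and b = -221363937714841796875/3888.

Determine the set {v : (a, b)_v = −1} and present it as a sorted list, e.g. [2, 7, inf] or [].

Mod squares: a ≡ -23205, b ≡ -5870865. Check v ∈ {∞, 2, 3, 5, 7, 11, 13, 17, 23}.
v=13: a=13^1·(≡9), b=13^3·(≡2) mod 13; (9|13)=+1, (2|13)=-1; (−1)^{1·3·6}·(+1)^3·(-1)^1 = -1.
v=23: a=23^0·(≡6), b=23^1·(≡21) mod 23; (6|23)=+1, (21|23)=-1; (−1)^{0·1·11}·(+1)^1·(-1)^0 = +1.
v=7: a=7^1·(≡5), b=7^3·(≡3) mod 7; (5|7)=-1, (3|7)=-1; (−1)^{1·3·3}·(-1)^3·(-1)^1 = -1.
v=3: a=3^5·(≡2), b=3^-5·(≡2) mod 3; (2|3)=-1, (2|3)=-1; (−1)^{5·-5·1}·(-1)^-5·(-1)^5 = -1.
v=∞: -23205 < 0 and -5870865 < 0  ⇒  (a,b)_∞ = -1.
v=11: a=11^2·(≡4), b=11^3·(≡3) mod 11; (4|11)=+1, (3|11)=+1; (−1)^{2·3·5}·(+1)^3·(+1)^2 = +1.
v=2: v_2(a)=-12, v_2(b)=-4; units ≡ 3, 7 (mod 8); ε·ε+αω+βω = 1·1+-12·0+-4·1 ≡ 1  ⇒  (a,b)_2 = -1.
v=5: a=5^3·(≡4), b=5^9·(≡2) mod 5; (4|5)=+1, (2|5)=-1; (−1)^{3·9·2}·(+1)^9·(-1)^3 = -1.
v=17: a=17^1·(≡3), b=17^3·(≡14) mod 17; (3|17)=-1, (14|17)=-1; (−1)^{1·3·8}·(-1)^3·(-1)^1 = +1.
Ram(-23205, -5870865) = {2, 3, 5, 7, 13, ∞}; no ℚ_2-point on the conic.

[2, 3, 5, 7, 13, inf]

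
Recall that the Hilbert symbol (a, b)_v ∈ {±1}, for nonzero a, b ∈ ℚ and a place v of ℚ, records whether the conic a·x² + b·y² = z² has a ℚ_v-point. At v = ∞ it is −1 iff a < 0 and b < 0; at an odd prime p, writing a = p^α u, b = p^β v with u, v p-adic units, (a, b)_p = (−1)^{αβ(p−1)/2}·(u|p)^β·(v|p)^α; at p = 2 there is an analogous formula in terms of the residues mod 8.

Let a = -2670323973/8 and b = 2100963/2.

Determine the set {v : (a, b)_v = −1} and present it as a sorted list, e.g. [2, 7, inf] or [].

[2, 3, 31, 41]

Mod squares: a ≡ -3306, b ≡ 4201926. Check v ∈ {∞, 2, 3, 19, 29, 31, 41}.
v=41: a=41^2·(≡22), b=41^1·(≡17) mod 41; (22|41)=-1, (17|41)=-1; (−1)^{2·1·20}·(-1)^1·(-1)^2 = -1.
v=31: a=31^2·(≡30), b=31^1·(≡19) mod 31; (30|31)=-1, (19|31)=+1; (−1)^{2·1·15}·(-1)^1·(+1)^2 = -1.
v=2: v_2(a)=-3, v_2(b)=-1; units ≡ 3, 3 (mod 8); ε·ε+αω+βω = 1·1+-3·1+-1·1 ≡ 1  ⇒  (a,b)_2 = -1.
v=29: a=29^1·(≡14), b=29^1·(≡17) mod 29; (14|29)=-1, (17|29)=-1; (−1)^{1·1·14}·(-1)^1·(-1)^1 = +1.
v=3: a=3^1·(≡2), b=3^1·(≡2) mod 3; (2|3)=-1, (2|3)=-1; (−1)^{1·1·1}·(-1)^1·(-1)^1 = -1.
v=∞: -3306 < 0 and 4201926 > 0  ⇒  (a,b)_∞ = +1.
v=19: a=19^1·(≡4), b=19^1·(≡8) mod 19; (4|19)=+1, (8|19)=-1; (−1)^{1·1·9}·(+1)^1·(-1)^1 = +1.
(-3306, 4201926 / ℚ) ramifies at {2, 3, 31, 41}: a division algebra.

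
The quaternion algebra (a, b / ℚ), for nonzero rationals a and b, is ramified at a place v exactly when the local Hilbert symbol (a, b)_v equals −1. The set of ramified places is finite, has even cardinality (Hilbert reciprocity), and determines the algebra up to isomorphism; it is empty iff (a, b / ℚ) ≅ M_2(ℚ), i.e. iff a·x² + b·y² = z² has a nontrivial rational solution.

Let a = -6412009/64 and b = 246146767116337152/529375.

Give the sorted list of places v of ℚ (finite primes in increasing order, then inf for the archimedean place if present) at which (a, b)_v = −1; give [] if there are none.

[2, 7, 13, 23]

(a, b) ≡ (-12121, 79534) mod (ℚ^×)²; places V = {2, 3, 5, 7, 11, 13, 17, 19, 23, 31, ∞}.
(a,b)_31: α=1, u≡12; β=2, v≡4 (mod 31); (12|31)=-1, (4|31)=+1; sign (−1)^0·-1^2·+1^1 = +1.
(a,b)_3: α=0, u≡2; β=2, v≡1 (mod 3); (2|3)=-1, (1|3)=+1; sign (−1)^0·-1^2·+1^0 = +1.
(a,b)_7: α=0, u≡5; β=-1, v≡4 (mod 7); (5|7)=-1, (4|7)=+1; sign (−1)^0·-1^-1·+1^0 = -1.
(a,b)_19: α=0, u≡5; β=1, v≡9 (mod 19); (5|19)=+1, (9|19)=+1; sign (−1)^0·+1^1·+1^0 = +1.
(a,b)_5: α=0, u≡4; β=-4, v≡1 (mod 5); (4|5)=+1, (1|5)=+1; sign (−1)^0·+1^-4·+1^0 = +1.
(a,b)_∞: sgn(-12121)=−, sgn(79534)=+, so +1.
(a,b)_23: α=3, u≡18; β=3, v≡9 (mod 23); (18|23)=+1, (9|23)=+1; sign (−1)^1·+1^3·+1^3 = -1.
(a,b)_11: α=0, u≡5; β=-2, v≡4 (mod 11); (5|11)=+1, (4|11)=+1; sign (−1)^0·+1^-2·+1^0 = +1.
(a,b)_2: α=-6, β=15; u≡7, v≡7 (mod 8); ε(u)ε(v)=1·1, αω(v)=-6·0, βω(u)=15·0; sum ≡ 1  ⇒  -1.
(a,b)_17: α=1, u≡8; β=2, v≡16 (mod 17); (8|17)=+1, (16|17)=+1; sign (−1)^0·+1^2·+1^1 = +1.
(a,b)_13: α=0, u≡6; β=1, v≡11 (mod 13); (6|13)=-1, (11|13)=-1; sign (−1)^0·-1^1·-1^0 = -1.
|Ram(-12121, 79534)| = 4, even; anisotropic at {2, 7, 13, 23}.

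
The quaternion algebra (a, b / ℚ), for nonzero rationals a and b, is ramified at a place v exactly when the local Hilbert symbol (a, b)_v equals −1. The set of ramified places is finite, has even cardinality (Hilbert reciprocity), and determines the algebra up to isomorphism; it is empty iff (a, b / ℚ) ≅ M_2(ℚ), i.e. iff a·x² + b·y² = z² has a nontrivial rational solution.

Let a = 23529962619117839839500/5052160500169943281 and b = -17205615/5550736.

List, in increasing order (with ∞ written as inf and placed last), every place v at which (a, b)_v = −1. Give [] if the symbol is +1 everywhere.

[5, 13]

Mod squares: a ≡ 195, b ≡ -15. Check v ∈ {∞, 2, 3, 5, 7, 11, 13, 17, 19, 31}.
v=∞: 195 > 0 and -15 < 0  ⇒  (a,b)_∞ = +1.
v=3: a=3^7·(≡2), b=3^5·(≡1) mod 3; (2|3)=-1, (1|3)=+1; (−1)^{7·5·1}·(-1)^5·(+1)^7 = +1.
v=13: a=13^5·(≡8), b=13^0·(≡6) mod 13; (8|13)=-1, (6|13)=-1; (−1)^{5·0·6}·(-1)^0·(-1)^5 = -1.
v=5: a=5^3·(≡1), b=5^1·(≡2) mod 5; (1|5)=+1, (2|5)=-1; (−1)^{3·1·2}·(+1)^1·(-1)^3 = -1.
v=19: a=19^-6·(≡17), b=19^-2·(≡5) mod 19; (17|19)=+1, (5|19)=+1; (−1)^{-6·-2·9}·(+1)^-2·(+1)^-6 = +1.
v=17: a=17^6·(≡8), b=17^2·(≡9) mod 17; (8|17)=+1, (9|17)=+1; (−1)^{6·2·8}·(+1)^2·(+1)^6 = +1.
v=11: a=11^-2·(≡8), b=11^0·(≡6) mod 11; (8|11)=-1, (6|11)=-1; (−1)^{-2·0·5}·(-1)^0·(-1)^-2 = +1.
v=2: v_2(a)=2, v_2(b)=-4; units ≡ 3, 1 (mod 8); ε·ε+αω+βω = 1·0+2·0+-4·1 ≡ 0  ⇒  (a,b)_2 = +1.
v=7: a=7^4·(≡6), b=7^2·(≡3) mod 7; (6|7)=-1, (3|7)=-1; (−1)^{4·2·3}·(-1)^2·(-1)^4 = +1.
v=31: a=31^-6·(≡10), b=31^-2·(≡16) mod 31; (10|31)=+1, (16|31)=+1; (−1)^{-6·-2·15}·(+1)^-2·(+1)^-6 = +1.
(195, -15 / ℚ) ramifies at {5, 13}: a division algebra.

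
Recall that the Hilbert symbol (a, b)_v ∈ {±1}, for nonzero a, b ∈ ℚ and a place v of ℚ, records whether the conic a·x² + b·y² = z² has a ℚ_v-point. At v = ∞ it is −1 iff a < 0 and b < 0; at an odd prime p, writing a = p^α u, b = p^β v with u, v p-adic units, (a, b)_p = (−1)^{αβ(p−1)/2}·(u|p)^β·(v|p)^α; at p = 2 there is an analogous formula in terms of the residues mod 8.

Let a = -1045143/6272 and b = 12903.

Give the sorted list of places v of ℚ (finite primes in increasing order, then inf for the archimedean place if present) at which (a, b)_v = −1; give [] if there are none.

(a, b) ≡ (-25806, 12903) mod (ℚ^×)²; places V = {2, 3, 7, 11, 17, 23, ∞}.
(a,b)_2: α=-7, β=0; u≡1, v≡7 (mod 8); ε(u)ε(v)=0·1, αω(v)=-7·0, βω(u)=0·0; sum ≡ 0  ⇒  +1.
(a,b)_3: α=5, u≡2; β=1, v≡2 (mod 3); (2|3)=-1, (2|3)=-1; sign (−1)^1·-1^1·-1^5 = -1.
(a,b)_23: α=1, u≡22; β=1, v≡9 (mod 23); (22|23)=-1, (9|23)=+1; sign (−1)^1·-1^1·+1^1 = +1.
(a,b)_17: α=1, u≡7; β=1, v≡11 (mod 17); (7|17)=-1, (11|17)=-1; sign (−1)^0·-1^1·-1^1 = +1.
(a,b)_7: α=-2, u≡3; β=0, v≡2 (mod 7); (3|7)=-1, (2|7)=+1; sign (−1)^0·-1^0·+1^-2 = +1.
(a,b)_∞: sgn(-25806)=−, sgn(12903)=+, so +1.
(a,b)_11: α=1, u≡8; β=1, v≡7 (mod 11); (8|11)=-1, (7|11)=-1; sign (−1)^1·-1^1·-1^1 = -1.
(-25806, 12903 / ℚ) ramifies at {3, 11}: a division algebra.

[3, 11]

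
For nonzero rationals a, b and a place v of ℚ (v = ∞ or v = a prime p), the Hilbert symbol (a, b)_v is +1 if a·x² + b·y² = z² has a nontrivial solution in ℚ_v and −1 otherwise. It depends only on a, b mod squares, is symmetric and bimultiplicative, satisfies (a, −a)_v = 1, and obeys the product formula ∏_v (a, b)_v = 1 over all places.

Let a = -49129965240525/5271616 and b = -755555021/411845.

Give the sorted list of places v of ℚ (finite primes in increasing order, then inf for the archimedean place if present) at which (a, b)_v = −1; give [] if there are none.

(a, b) ≡ (-221, -1105) mod (ℚ^×)²; places V = {2, 3, 5, 7, 13, 17, 41, 43, ∞}.
(a,b)_43: α=4, u≡26; β=4, v≡15 (mod 43); (26|43)=-1, (15|43)=+1; sign (−1)^0·-1^4·+1^4 = +1.
(a,b)_7: α=-2, u≡6; β=-2, v≡2 (mod 7); (6|7)=-1, (2|7)=+1; sign (−1)^0·-1^-2·+1^-2 = +1.
(a,b)_41: α=-2, u≡21; β=-2, v≡10 (mod 41); (21|41)=+1, (10|41)=+1; sign (−1)^0·+1^-2·+1^-2 = +1.
(a,b)_13: α=1, u≡3; β=1, v≡11 (mod 13); (3|13)=+1, (11|13)=-1; sign (−1)^0·+1^1·-1^1 = -1.
(a,b)_3: α=2, u≡1; β=0, v≡2 (mod 3); (1|3)=+1, (2|3)=-1; sign (−1)^0·+1^0·-1^2 = +1.
(a,b)_5: α=2, u≡4; β=-1, v≡1 (mod 5); (4|5)=+1, (1|5)=+1; sign (−1)^0·+1^-1·+1^2 = +1.
(a,b)_17: α=3, u≡1; β=1, v≡10 (mod 17); (1|17)=+1, (10|17)=-1; sign (−1)^0·+1^1·-1^3 = -1.
(a,b)_2: α=-6, β=0; u≡3, v≡7 (mod 8); ε(u)ε(v)=1·1, αω(v)=-6·0, βω(u)=0·1; sum ≡ 1  ⇒  -1.
(a,b)_∞: sgn(-221)=−, sgn(-1105)=−, so -1.
Ram(-221, -1105) = {2, 13, 17, ∞}; no ℚ_2-point on the conic.

[2, 13, 17, inf]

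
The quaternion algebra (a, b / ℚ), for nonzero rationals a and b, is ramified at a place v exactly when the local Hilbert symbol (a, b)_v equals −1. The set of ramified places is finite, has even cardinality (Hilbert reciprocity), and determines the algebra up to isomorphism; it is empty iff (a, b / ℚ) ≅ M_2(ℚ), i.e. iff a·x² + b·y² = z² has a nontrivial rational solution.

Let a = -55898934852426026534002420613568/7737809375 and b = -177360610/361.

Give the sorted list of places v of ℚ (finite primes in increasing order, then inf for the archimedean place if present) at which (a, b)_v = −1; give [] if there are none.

[2, 7, 13, 37, 43, inf]

Mod squares: a ≡ -11523785, b ≡ -80290. Check v ∈ {∞, 2, 3, 5, 7, 13, 19, 29, 31, 37, 43, 47}.
v=13: a=13^1·(≡12), b=13^0·(≡8) mod 13; (12|13)=+1, (8|13)=-1; (−1)^{1·0·6}·(+1)^0·(-1)^1 = -1.
v=5: a=5^-5·(≡3), b=5^1·(≡3) mod 5; (3|5)=-1, (3|5)=-1; (−1)^{-5·1·2}·(-1)^1·(-1)^-5 = +1.
v=37: a=37^4·(≡20), b=37^1·(≡20) mod 37; (20|37)=-1, (20|37)=-1; (−1)^{4·1·18}·(-1)^1·(-1)^4 = -1.
v=7: a=7^3·(≡5), b=7^1·(≡3) mod 7; (5|7)=-1, (3|7)=-1; (−1)^{3·1·3}·(-1)^1·(-1)^3 = -1.
v=29: a=29^2·(≡10), b=29^0·(≡2) mod 29; (10|29)=-1, (2|29)=-1; (−1)^{2·0·14}·(-1)^0·(-1)^2 = +1.
v=43: a=43^1·(≡25), b=43^0·(≡32) mod 43; (25|43)=+1, (32|43)=-1; (−1)^{1·0·21}·(+1)^0·(-1)^1 = -1.
v=2: v_2(a)=6, v_2(b)=1; units ≡ 7, 7 (mod 8); ε·ε+αω+βω = 1·1+6·0+1·0 ≡ 1  ⇒  (a,b)_2 = -1.
v=3: a=3^2·(≡1), b=3^0·(≡2) mod 3; (1|3)=+1, (2|3)=-1; (−1)^{2·0·1}·(+1)^0·(-1)^2 = +1.
v=31: a=31^3·(≡29), b=31^1·(≡18) mod 31; (29|31)=-1, (18|31)=+1; (−1)^{3·1·15}·(-1)^1·(+1)^3 = +1.
v=∞: -11523785 < 0 and -80290 < 0  ⇒  (a,b)_∞ = -1.
v=19: a=19^-5·(≡2), b=19^-2·(≡1) mod 19; (2|19)=-1, (1|19)=+1; (−1)^{-5·-2·9}·(-1)^-2·(+1)^-5 = +1.
v=47: a=47^6·(≡7), b=47^2·(≡26) mod 47; (7|47)=+1, (26|47)=-1; (−1)^{6·2·23}·(+1)^2·(-1)^6 = +1.
|Ram(-11523785, -80290)| = 6, even; anisotropic at {2, 7, 13, 37, 43, ∞}.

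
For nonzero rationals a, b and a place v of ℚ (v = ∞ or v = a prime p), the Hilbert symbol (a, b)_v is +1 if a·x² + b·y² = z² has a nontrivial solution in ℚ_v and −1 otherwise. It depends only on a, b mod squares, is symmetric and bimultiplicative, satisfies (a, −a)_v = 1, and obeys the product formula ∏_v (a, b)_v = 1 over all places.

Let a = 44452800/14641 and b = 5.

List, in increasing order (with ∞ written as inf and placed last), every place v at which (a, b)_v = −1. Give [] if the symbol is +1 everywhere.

(a, b) ≡ (7, 5) mod (ℚ^×)²; places V = {2, 3, 5, 7, 11, ∞}.
(a,b)_11: α=-4, u≡7; β=0, v≡5 (mod 11); (7|11)=-1, (5|11)=+1; sign (−1)^0·-1^0·+1^-4 = +1.
(a,b)_5: α=2, u≡2; β=1, v≡1 (mod 5); (2|5)=-1, (1|5)=+1; sign (−1)^0·-1^1·+1^2 = -1.
(a,b)_2: α=6, β=0; u≡7, v≡5 (mod 8); ε(u)ε(v)=1·0, αω(v)=6·1, βω(u)=0·0; sum ≡ 0  ⇒  +1.
(a,b)_7: α=3, u≡4; β=0, v≡5 (mod 7); (4|7)=+1, (5|7)=-1; sign (−1)^0·+1^0·-1^3 = -1.
(a,b)_3: α=4, u≡1; β=0, v≡2 (mod 3); (1|3)=+1, (2|3)=-1; sign (−1)^0·+1^0·-1^4 = +1.
(a,b)_∞: sgn(7)=+, sgn(5)=+, so +1.
|Ram(7, 5)| = 2, even; anisotropic at {5, 7}.

[5, 7]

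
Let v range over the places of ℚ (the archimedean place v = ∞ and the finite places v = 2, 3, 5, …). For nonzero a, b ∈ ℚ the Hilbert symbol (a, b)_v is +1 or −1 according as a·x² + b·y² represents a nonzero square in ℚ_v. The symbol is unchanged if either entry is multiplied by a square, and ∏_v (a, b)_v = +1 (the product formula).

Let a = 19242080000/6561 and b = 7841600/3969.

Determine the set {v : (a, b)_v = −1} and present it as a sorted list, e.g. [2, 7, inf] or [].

Mod squares: a ≡ 143, b ≡ 29. Check v ∈ {∞, 2, 3, 5, 7, 11, 13, 29}.
v=3: a=3^-8·(≡2), b=3^-4·(≡2) mod 3; (2|3)=-1, (2|3)=-1; (−1)^{-8·-4·1}·(-1)^-4·(-1)^-8 = +1.
v=7: a=7^0·(≡5), b=7^-2·(≡1) mod 7; (5|7)=-1, (1|7)=+1; (−1)^{0·-2·3}·(-1)^-2·(+1)^0 = +1.
v=5: a=5^4·(≡3), b=5^2·(≡1) mod 5; (3|5)=-1, (1|5)=+1; (−1)^{4·2·2}·(-1)^2·(+1)^4 = +1.
v=11: a=11^1·(≡10), b=11^0·(≡7) mod 11; (10|11)=-1, (7|11)=-1; (−1)^{1·0·5}·(-1)^0·(-1)^1 = -1.
v=∞: 143 > 0 and 29 > 0  ⇒  (a,b)_∞ = +1.
v=2: v_2(a)=8, v_2(b)=6; units ≡ 7, 5 (mod 8); ε·ε+αω+βω = 1·0+8·1+6·0 ≡ 0  ⇒  (a,b)_2 = +1.
v=29: a=29^2·(≡27), b=29^1·(≡28) mod 29; (27|29)=-1, (28|29)=+1; (−1)^{2·1·14}·(-1)^1·(+1)^2 = -1.
v=13: a=13^1·(≡8), b=13^2·(≡4) mod 13; (8|13)=-1, (4|13)=+1; (−1)^{1·2·6}·(-1)^2·(+1)^1 = +1.
|Ram(143, 29)| = 2, even; anisotropic at {11, 29}.

[11, 29]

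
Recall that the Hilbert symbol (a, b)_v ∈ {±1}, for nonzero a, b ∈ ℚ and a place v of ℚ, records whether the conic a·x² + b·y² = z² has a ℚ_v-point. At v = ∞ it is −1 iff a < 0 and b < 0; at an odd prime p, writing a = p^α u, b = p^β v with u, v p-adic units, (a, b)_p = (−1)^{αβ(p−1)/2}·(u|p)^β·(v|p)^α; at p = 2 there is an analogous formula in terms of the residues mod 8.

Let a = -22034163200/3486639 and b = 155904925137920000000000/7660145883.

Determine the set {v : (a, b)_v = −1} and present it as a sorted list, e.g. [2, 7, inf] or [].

(a, b) ≡ (-1482, 114) mod (ℚ^×)²; places V = {2, 3, 5, 7, 13, 19, 23, 43, ∞}.
(a,b)_13: α=-3, u≡3; β=-6, v≡3 (mod 13); (3|13)=+1, (3|13)=+1; sign (−1)^0·+1^-6·+1^-3 = +1.
(a,b)_3: α=-1, u≡1; β=-1, v≡2 (mod 3); (1|3)=+1, (2|3)=-1; sign (−1)^1·+1^-1·-1^-1 = +1.
(a,b)_43: α=2, u≡40; β=2, v≡42 (mod 43); (40|43)=+1, (42|43)=-1; sign (−1)^0·+1^2·-1^2 = +1.
(a,b)_2: α=9, β=19; u≡3, v≡1 (mod 8); ε(u)ε(v)=1·0, αω(v)=9·0, βω(u)=19·1; sum ≡ 1  ⇒  -1.
(a,b)_23: α=-2, u≡13; β=-2, v≡21 (mod 23); (13|23)=+1, (21|23)=-1; sign (−1)^0·+1^-2·-1^-2 = +1.
(a,b)_5: α=2, u≡3; β=10, v≡1 (mod 5); (3|5)=-1, (1|5)=+1; sign (−1)^0·-1^10·+1^2 = +1.
(a,b)_19: α=1, u≡9; β=3, v≡9 (mod 19); (9|19)=+1, (9|19)=+1; sign (−1)^1·+1^3·+1^1 = -1.
(a,b)_∞: sgn(-1482)=−, sgn(114)=+, so +1.
(a,b)_7: α=2, u≡4; β=4, v≡2 (mod 7); (4|7)=+1, (2|7)=+1; sign (−1)^0·+1^4·+1^2 = +1.
|Ram(-1482, 114)| = 2, even; anisotropic at {2, 19}.

[2, 19]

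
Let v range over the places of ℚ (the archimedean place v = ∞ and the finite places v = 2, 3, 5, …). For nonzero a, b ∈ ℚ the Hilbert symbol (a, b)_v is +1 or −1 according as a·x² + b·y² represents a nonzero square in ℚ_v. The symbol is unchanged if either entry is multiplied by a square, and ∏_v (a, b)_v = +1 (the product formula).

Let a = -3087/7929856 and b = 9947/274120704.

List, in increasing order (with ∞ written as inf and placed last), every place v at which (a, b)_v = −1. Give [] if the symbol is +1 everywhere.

[]

Mod squares: a ≡ -7, b ≡ 2233. Check v ∈ {∞, 2, 3, 7, 11, 13, 29}.
v=11: a=11^-2·(≡9), b=11^-1·(≡9) mod 11; (9|11)=+1, (9|11)=+1; (−1)^{-2·-1·5}·(+1)^-1·(+1)^-2 = +1.
v=∞: -7 < 0 and 2233 > 0  ⇒  (a,b)_∞ = +1.
v=3: a=3^2·(≡2), b=3^-2·(≡1) mod 3; (2|3)=-1, (1|3)=+1; (−1)^{2·-2·1}·(-1)^-2·(+1)^2 = +1.
v=2: v_2(a)=-16, v_2(b)=-14; units ≡ 1, 1 (mod 8); ε·ε+αω+βω = 0·0+-16·0+-14·0 ≡ 0  ⇒  (a,b)_2 = +1.
v=13: a=13^0·(≡6), b=13^-2·(≡9) mod 13; (6|13)=-1, (9|13)=+1; (−1)^{0·-2·6}·(-1)^-2·(+1)^0 = +1.
v=29: a=29^0·(≡5), b=29^1·(≡12) mod 29; (5|29)=+1, (12|29)=-1; (−1)^{0·1·14}·(+1)^1·(-1)^0 = +1.
v=7: a=7^3·(≡3), b=7^3·(≡2) mod 7; (3|7)=-1, (2|7)=+1; (−1)^{3·3·3}·(-1)^3·(+1)^3 = +1.
Every local symbol is +1, so the conic -7·x² + 2233·y² = z² has ℚ_v-points for all v and hence a ℚ-point; (a, b / ℚ) ≅ M_2(ℚ).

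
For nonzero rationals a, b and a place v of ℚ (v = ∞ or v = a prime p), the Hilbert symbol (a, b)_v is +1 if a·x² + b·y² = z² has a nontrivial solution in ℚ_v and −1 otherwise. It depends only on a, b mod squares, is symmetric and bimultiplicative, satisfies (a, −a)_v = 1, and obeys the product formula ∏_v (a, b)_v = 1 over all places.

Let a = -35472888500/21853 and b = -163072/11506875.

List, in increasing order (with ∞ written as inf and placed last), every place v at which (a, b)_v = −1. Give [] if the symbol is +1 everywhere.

[5, inf]

(a, b) ≡ (-177905, -663) mod (ℚ^×)²; places V = {2, 3, 5, 7, 13, 17, 19, 23, 41, ∞}.
(a,b)_23: α=3, u≡1; β=0, v≡1 (mod 23); (1|23)=+1, (1|23)=+1; sign (−1)^0·+1^0·+1^3 = +1.
(a,b)_∞: sgn(-177905)=−, sgn(-663)=−, so -1.
(a,b)_5: α=3, u≡4; β=-4, v≡3 (mod 5); (4|5)=+1, (3|5)=-1; sign (−1)^0·+1^-4·-1^3 = -1.
(a,b)_13: α=-1, u≡4; β=1, v≡9 (mod 13); (4|13)=+1, (9|13)=+1; sign (−1)^0·+1^1·+1^-1 = +1.
(a,b)_17: α=1, u≡11; β=-1, v≡3 (mod 17); (11|17)=-1, (3|17)=-1; sign (−1)^0·-1^-1·-1^1 = +1.
(a,b)_2: α=2, β=8; u≡7, v≡1 (mod 8); ε(u)ε(v)=1·0, αω(v)=2·0, βω(u)=8·0; sum ≡ 0  ⇒  +1.
(a,b)_19: α=0, u≡9; β=-2, v≡2 (mod 19); (9|19)=+1, (2|19)=-1; sign (−1)^0·+1^-2·-1^0 = +1.
(a,b)_41: α=-2, u≡27; β=0, v≡30 (mod 41); (27|41)=-1, (30|41)=-1; sign (−1)^0·-1^0·-1^-2 = +1.
(a,b)_7: α=3, u≡2; β=2, v≡2 (mod 7); (2|7)=+1, (2|7)=+1; sign (−1)^0·+1^2·+1^3 = +1.
(a,b)_3: α=0, u≡1; β=-1, v≡1 (mod 3); (1|3)=+1, (1|3)=+1; sign (−1)^0·+1^-1·+1^0 = +1.
Ram(-177905, -663) = {5, ∞}; no ℚ_5-point on the conic.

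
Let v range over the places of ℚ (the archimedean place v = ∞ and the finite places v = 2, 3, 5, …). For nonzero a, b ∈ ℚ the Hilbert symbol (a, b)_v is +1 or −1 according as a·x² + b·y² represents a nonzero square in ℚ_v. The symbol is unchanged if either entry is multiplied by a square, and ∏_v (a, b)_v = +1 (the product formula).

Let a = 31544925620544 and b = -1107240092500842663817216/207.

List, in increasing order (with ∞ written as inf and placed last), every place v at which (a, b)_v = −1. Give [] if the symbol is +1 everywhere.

[7, 17, 37, 43]

Mod squares: a ≡ 629, b ≡ -214613. Check v ∈ {∞, 2, 3, 7, 17, 23, 29, 31, 37, 43}.
v=2: v_2(a)=6, v_2(b)=12; units ≡ 5, 3 (mod 8); ε·ε+αω+βω = 0·1+6·1+12·1 ≡ 0  ⇒  (a,b)_2 = +1.
v=7: a=7^2·(≡3), b=7^3·(≡2) mod 7; (3|7)=-1, (2|7)=+1; (−1)^{2·3·3}·(-1)^3·(+1)^2 = -1.
v=∞: 629 > 0 and -214613 < 0  ⇒  (a,b)_∞ = +1.
v=3: a=3^2·(≡2), b=3^-2·(≡1) mod 3; (2|3)=-1, (1|3)=+1; (−1)^{2·-2·1}·(-1)^-2·(+1)^2 = +1.
v=43: a=43^2·(≡30), b=43^3·(≡31) mod 43; (30|43)=-1, (31|43)=+1; (−1)^{2·3·21}·(-1)^3·(+1)^2 = -1.
v=37: a=37^1·(≡29), b=37^2·(≡17) mod 37; (29|37)=-1, (17|37)=-1; (−1)^{1·2·18}·(-1)^2·(-1)^1 = -1.
v=29: a=29^0·(≡24), b=29^2·(≡9) mod 29; (24|29)=+1, (9|29)=+1; (−1)^{0·2·14}·(+1)^2·(+1)^0 = +1.
v=23: a=23^0·(≡1), b=23^-1·(≡11) mod 23; (1|23)=+1, (11|23)=-1; (−1)^{0·-1·11}·(+1)^-1·(-1)^0 = +1.
v=31: a=31^2·(≡9), b=31^3·(≡22) mod 31; (9|31)=+1, (22|31)=-1; (−1)^{2·3·15}·(+1)^3·(-1)^2 = +1.
v=17: a=17^1·(≡10), b=17^2·(≡12) mod 17; (10|17)=-1, (12|17)=-1; (−1)^{1·2·8}·(-1)^2·(-1)^1 = -1.
|Ram(629, -214613)| = 4, even; anisotropic at {7, 17, 37, 43}.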